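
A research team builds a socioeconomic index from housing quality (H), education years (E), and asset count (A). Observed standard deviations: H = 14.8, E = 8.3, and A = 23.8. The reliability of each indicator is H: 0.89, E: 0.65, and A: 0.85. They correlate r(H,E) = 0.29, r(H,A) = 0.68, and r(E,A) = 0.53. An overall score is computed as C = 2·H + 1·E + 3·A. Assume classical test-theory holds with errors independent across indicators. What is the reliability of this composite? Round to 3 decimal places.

0.909

Var(C) = 2²·14.8² + 8.3² + 3²·23.8² + 2·[2·14.8·8.3·0.29 + 6·14.8·23.8·0.68 + 3·8.3·23.8·0.53] = 6043.01 + 3644.95 = 9687.96.
With uncorrelated errors the cross-covariances are all true-score covariance, so they carry over unchanged; only the diagonal terms shrink to ρᵢσᵢ².
True-score variance = [2²·14.8²·0.89 + 8.3²·0.65 + 3²·23.8²·0.85] + 3644.95 = 5157.83 + 3644.95 = 8802.78.
Reliability = 8802.78 / 9687.96 = 0.909.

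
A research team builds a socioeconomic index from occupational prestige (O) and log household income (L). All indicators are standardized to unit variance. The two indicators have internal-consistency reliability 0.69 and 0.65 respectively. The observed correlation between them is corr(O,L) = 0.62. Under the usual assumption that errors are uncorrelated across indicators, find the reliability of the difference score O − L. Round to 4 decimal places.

Var(O−L) = 1 + 1 − 2·0.62 = 2 − 1.24 = 0.76.
Because errors are independent across components, Cov(Tᵢ,Tⱼ) = Cov(Xᵢ,Xⱼ); the off-diagonal part of the true-score variance is the same as above.
True-score variance = [0.69 + 0.65] − 1.24 = 1.34 − 1.24 = 0.1.
Reliability = 0.1 / 0.76 = 0.1316.

0.1316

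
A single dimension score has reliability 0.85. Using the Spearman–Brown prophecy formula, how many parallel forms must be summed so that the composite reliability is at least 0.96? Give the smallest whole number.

k ≥ ρ*(1−ρ₁)/(ρ₁(1−ρ*)) = 0.96·0.15 / (0.85·0.04) = 4.235.
Smallest integer k = 5.

5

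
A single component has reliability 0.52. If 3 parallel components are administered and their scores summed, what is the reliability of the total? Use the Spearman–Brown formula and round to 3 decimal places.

ρ_k = kρ / (1 + (k−1)ρ) = 3·0.52 / (1 + 2·0.52) = 1.560 / 2.040 = 0.765.

0.765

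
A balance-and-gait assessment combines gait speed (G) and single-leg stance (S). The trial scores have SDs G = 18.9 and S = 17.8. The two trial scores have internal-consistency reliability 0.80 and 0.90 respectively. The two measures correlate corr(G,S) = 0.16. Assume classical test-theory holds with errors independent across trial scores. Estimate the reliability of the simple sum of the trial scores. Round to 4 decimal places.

Var(G+S) = 18.9² + 17.8² + 2·[18.9·17.8·0.16] = 674.05 + 107.654 = 781.704.
Because errors are independent across components, Cov(Tᵢ,Tⱼ) = Cov(Xᵢ,Xⱼ); the off-diagonal part of the true-score variance is the same as above.
True-score variance = [18.9²·0.80 + 17.8²·0.90] + 107.654 = 570.924 + 107.654 = 678.578.
Reliability = 678.578 / 781.704 = 0.8681.

0.8681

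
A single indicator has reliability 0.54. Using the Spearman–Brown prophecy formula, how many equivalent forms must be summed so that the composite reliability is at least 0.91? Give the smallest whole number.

k ≥ ρ*(1−ρ₁)/(ρ₁(1−ρ*)) = 0.91·0.46 / (0.54·0.09) = 8.613.
Smallest integer k = 9.

9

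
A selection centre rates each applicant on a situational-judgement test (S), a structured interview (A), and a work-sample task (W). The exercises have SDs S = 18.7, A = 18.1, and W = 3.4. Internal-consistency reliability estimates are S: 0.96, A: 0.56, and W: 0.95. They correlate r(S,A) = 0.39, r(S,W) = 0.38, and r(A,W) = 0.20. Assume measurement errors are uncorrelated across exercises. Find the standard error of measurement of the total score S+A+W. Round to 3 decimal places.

Var(total) = 688.86 + 336.943 = 1025.8.
True-score variance = 530.146 + 336.943 = 867.089, so reliability = 0.8453.
Error variance = 1025.8 − 867.089 = 158.714; SEM = √158.714 = 12.598.

12.598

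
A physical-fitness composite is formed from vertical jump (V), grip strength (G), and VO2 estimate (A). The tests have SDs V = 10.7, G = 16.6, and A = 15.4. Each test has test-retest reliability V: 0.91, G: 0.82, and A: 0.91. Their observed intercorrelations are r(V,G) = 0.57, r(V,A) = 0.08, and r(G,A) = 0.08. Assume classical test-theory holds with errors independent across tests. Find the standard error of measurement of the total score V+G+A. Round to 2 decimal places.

Var(total) = 627.21 + 269.754 = 896.964.
True-score variance = 545.961 + 269.754 = 815.715, so reliability = 0.9094.
Error variance = 896.964 − 815.715 = 81.2493; SEM = √81.2493 = 9.01.

9.01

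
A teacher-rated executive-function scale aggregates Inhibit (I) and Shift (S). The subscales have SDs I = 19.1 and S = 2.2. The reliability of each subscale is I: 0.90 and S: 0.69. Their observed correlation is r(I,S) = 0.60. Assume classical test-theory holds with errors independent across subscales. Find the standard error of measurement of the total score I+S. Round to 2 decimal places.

Var(total) = 369.65 + 50.424 = 420.074.
True-score variance = 331.669 + 50.424 = 382.093, so reliability = 0.9096.
Error variance = 420.074 − 382.093 = 37.9814; SEM = √37.9814 = 6.16.

6.16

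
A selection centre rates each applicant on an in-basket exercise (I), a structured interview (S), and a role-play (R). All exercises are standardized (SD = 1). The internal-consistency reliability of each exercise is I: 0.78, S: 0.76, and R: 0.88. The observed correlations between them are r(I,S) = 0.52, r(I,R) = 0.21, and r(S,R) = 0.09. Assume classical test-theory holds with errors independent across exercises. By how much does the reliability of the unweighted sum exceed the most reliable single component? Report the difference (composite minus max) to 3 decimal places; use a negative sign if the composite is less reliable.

-0.005

Var(sum) = 3 + 1.64 = 4.64; true-score variance = 2.42 + 1.64 = 4.06; composite reliability = 0.8750.
Max component reliability = 0.8800.
Difference = 0.8750 − 0.8800 = -0.005.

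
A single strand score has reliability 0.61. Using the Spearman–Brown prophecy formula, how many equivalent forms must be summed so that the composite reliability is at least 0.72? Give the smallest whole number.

k ≥ ρ*(1−ρ₁)/(ρ₁(1−ρ*)) = 0.72·0.39 / (0.61·0.28) = 1.644.
Smallest integer k = 2.

2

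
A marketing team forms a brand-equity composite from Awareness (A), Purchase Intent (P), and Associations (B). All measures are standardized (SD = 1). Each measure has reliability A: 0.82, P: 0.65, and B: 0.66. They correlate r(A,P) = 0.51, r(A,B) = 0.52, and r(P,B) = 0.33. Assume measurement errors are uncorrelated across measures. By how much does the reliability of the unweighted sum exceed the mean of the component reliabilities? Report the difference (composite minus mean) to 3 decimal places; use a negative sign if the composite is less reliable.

0.138

Var(sum) = 3 + 2.72 = 5.72; true-score variance = 2.13 + 2.72 = 4.85; composite reliability = 0.8479.
Mean component reliability = 0.7100.
Difference = 0.8479 − 0.7100 = 0.138.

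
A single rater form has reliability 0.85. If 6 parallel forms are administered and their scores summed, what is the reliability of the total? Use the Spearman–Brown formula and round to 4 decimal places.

0.9714

ρ_k = kρ / (1 + (k−1)ρ) = 6·0.85 / (1 + 5·0.85) = 5.100 / 5.250 = 0.9714.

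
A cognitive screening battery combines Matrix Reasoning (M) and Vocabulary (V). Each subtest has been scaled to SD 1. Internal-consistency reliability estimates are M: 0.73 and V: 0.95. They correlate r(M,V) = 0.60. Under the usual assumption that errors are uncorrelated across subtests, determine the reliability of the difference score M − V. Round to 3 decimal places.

Var(M−V) = 1 + 1 − 2·0.60 = 2 − 1.2 = 0.8.
With uncorrelated errors the cross-covariances are all true-score covariance, so they carry over unchanged; only the diagonal terms shrink to ρᵢσᵢ².
True-score variance = [0.73 + 0.95] − 1.2 = 1.68 − 1.2 = 0.48.
Reliability = 0.48 / 0.8 = 0.600.

0.600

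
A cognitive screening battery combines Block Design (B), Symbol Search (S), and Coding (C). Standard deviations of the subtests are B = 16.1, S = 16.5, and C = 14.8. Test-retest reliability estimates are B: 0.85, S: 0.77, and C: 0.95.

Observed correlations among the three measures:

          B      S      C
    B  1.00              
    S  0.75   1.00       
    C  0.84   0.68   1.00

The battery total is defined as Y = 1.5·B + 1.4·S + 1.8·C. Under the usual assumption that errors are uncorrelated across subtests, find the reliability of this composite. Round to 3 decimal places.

0.946

Var(Y) = 1.5²·16.1² + 1.4²·16.5² + 1.8²·14.8² + 2·[2.1·16.1·16.5·0.75 + 2.7·16.1·14.8·0.84 + 2.52·16.5·14.8·0.68] = 1826.52 + 2754.56 = 4581.08.
With uncorrelated errors the cross-covariances are all true-score covariance, so they carry over unchanged; only the diagonal terms shrink to ρᵢσᵢ².
True-score variance = [1.5²·16.1²·0.85 + 1.4²·16.5²·0.77 + 1.8²·14.8²·0.95] + 2754.56 = 1580.82 + 2754.56 = 4335.38.
Reliability = 4335.38 / 4581.08 = 0.946.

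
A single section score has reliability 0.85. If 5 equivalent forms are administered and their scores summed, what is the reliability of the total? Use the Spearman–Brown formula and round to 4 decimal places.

ρ_k = kρ / (1 + (k−1)ρ) = 5·0.85 / (1 + 4·0.85) = 4.250 / 4.400 = 0.9659.

0.9659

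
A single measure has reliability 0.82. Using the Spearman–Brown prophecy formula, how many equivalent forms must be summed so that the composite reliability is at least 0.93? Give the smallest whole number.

3

k ≥ ρ*(1−ρ₁)/(ρ₁(1−ρ*)) = 0.93·0.18 / (0.82·0.07) = 2.916.
Smallest integer k = 3.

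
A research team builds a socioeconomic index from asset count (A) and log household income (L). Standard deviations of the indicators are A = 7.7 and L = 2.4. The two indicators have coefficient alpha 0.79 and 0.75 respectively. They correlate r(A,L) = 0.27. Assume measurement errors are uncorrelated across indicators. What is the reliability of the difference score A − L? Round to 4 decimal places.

0.7478

Var(A−L) = 7.7² + 2.4² − 2·7.7·2.4·0.27 = 65.05 − 9.9792 = 55.0708.
Because errors are independent across components, Cov(Tᵢ,Tⱼ) = Cov(Xᵢ,Xⱼ); the off-diagonal part of the true-score variance is the same as above.
True-score variance = [7.7²·0.79 + 2.4²·0.75] − 9.9792 = 51.1591 − 9.9792 = 41.1799.
Reliability = 41.1799 / 55.0708 = 0.7478.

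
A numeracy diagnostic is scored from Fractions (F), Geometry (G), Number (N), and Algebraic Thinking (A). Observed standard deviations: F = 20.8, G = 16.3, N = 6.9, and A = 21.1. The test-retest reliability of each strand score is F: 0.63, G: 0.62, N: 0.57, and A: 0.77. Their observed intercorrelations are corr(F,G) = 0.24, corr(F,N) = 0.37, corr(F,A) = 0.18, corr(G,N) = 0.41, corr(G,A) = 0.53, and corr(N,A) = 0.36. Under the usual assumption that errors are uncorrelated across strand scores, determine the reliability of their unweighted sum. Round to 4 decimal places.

0.8239

Var(F+G+N+A) = 20.8² + 16.3² + 6.9² + 21.1² + 2·[20.8·16.3·0.24 + 20.8·6.9·0.37 + 20.8·21.1·0.18 + 16.3·6.9·0.41 + 16.3·21.1·0.53 + 6.9·21.1·0.36] = 1191.15 + 988.557 = 2179.71.
With uncorrelated errors the cross-covariances are all true-score covariance, so they carry over unchanged; only the diagonal terms shrink to ρᵢσᵢ².
True-score variance = [20.8²·0.63 + 16.3²·0.62 + 6.9²·0.57 + 21.1²·0.77] + 988.557 = 807.24 + 988.557 = 1795.8.
Reliability = 1795.8 / 2179.71 = 0.8239.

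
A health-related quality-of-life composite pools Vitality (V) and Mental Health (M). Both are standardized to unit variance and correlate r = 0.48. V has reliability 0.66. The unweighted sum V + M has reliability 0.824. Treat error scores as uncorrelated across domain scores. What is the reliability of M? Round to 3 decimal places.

Var(V+M) = 2 + 2·0.48 = 2.960.
True-score variance = ρ_V + ρ_M + 2·0.48, so 0.824 = (0.66 + ρ_M + 0.96) / 2.960.
ρ_M = 0.824·2.960 − 0.66 − 0.96 = 0.819.

0.819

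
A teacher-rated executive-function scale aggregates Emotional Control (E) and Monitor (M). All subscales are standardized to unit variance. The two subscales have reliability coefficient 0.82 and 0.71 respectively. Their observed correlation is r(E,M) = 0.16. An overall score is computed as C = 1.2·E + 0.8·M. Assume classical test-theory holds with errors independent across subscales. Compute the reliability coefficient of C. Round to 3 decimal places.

Var(C) = 1.2² + 0.8² + 2·[0.96·0.16] = 2.08 + 0.3072 = 2.3872.
Under uncorrelated errors the observed covariances equal the true-score covariances, so only the own-variance terms attenuate.
True-score variance = [1.2²·0.82 + 0.8²·0.71] + 0.3072 = 1.6352 + 0.3072 = 1.9424.
Reliability = 1.9424 / 2.3872 = 0.814.

0.814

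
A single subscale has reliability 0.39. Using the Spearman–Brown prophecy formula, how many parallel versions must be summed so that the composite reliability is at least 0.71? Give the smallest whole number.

k ≥ ρ*(1−ρ₁)/(ρ₁(1−ρ*)) = 0.71·0.61 / (0.39·0.29) = 3.829.
Smallest integer k = 4.

4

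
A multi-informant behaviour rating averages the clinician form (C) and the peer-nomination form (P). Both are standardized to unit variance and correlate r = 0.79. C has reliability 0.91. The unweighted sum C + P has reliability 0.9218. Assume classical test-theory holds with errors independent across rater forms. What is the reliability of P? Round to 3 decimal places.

Var(C+P) = 2 + 2·0.79 = 3.580.
True-score variance = ρ_C + ρ_P + 2·0.79, so 0.9218 = (0.91 + ρ_P + 1.58) / 3.580.
ρ_P = 0.9218·3.580 − 0.91 − 1.58 = 0.810.

0.810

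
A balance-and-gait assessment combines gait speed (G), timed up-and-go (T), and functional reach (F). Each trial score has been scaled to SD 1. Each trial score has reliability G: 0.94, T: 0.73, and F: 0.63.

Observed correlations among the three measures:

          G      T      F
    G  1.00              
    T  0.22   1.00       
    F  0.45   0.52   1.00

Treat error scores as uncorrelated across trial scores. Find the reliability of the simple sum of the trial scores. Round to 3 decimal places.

Var(G+T+F) = 3 + 2·[0.22 + 0.45 + 0.52] = 3 + 2.38 = 5.38.
Under uncorrelated errors the observed covariances equal the true-score covariances, so only the own-variance terms attenuate.
True-score variance = [0.94 + 0.73 + 0.63] + 2.38 = 2.3 + 2.38 = 4.68.
Reliability = 4.68 / 5.38 = 0.870.

0.870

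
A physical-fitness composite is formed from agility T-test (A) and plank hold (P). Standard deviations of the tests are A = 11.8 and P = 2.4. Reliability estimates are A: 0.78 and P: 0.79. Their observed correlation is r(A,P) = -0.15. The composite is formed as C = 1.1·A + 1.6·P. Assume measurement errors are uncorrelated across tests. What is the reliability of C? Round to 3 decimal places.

Var(C) = 1.1²·11.8² + 1.6²·2.4² + 2·[1.76·11.8·2.4·(-0.15)] = 183.226 − 14.953 = 168.273.
Under uncorrelated errors the observed covariances equal the true-score covariances, so only the own-variance terms attenuate.
True-score variance = [1.1²·11.8²·0.78 + 1.6²·2.4²·0.79] − 14.953 = 143.064 − 14.953 = 128.111.
Reliability = 128.111 / 168.273 = 0.761.

0.761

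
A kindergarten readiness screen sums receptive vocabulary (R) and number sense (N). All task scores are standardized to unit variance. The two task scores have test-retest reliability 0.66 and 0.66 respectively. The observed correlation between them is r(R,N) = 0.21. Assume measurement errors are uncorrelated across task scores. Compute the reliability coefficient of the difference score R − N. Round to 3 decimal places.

0.570

Var(R−N) = 1 + 1 − 2·0.21 = 2 − 0.42 = 1.58.
Under uncorrelated errors the observed covariances equal the true-score covariances, so only the own-variance terms attenuate.
True-score variance = [0.66 + 0.66] − 0.42 = 1.32 − 0.42 = 0.9.
Reliability = 0.9 / 1.58 = 0.570.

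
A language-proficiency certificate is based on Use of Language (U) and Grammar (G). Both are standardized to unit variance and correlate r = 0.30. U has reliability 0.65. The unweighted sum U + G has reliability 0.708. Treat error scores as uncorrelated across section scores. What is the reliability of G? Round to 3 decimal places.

0.591

Var(U+G) = 2 + 2·0.30 = 2.600.
True-score variance = ρ_U + ρ_G + 2·0.30, so 0.708 = (0.65 + ρ_G + 0.60) / 2.600.
ρ_G = 0.708·2.600 − 0.65 − 0.60 = 0.591.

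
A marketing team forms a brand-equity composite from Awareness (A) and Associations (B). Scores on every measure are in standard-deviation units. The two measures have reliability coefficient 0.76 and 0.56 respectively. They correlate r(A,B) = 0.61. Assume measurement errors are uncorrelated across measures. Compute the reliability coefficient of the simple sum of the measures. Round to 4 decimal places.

0.7888

Var(A+B) = 2 + 2·[0.61] = 2 + 1.22 = 3.22.
Under uncorrelated errors the observed covariances equal the true-score covariances, so only the own-variance terms attenuate.
True-score variance = [0.76 + 0.56] + 1.22 = 1.32 + 1.22 = 2.54.
Reliability = 2.54 / 3.22 = 0.7888.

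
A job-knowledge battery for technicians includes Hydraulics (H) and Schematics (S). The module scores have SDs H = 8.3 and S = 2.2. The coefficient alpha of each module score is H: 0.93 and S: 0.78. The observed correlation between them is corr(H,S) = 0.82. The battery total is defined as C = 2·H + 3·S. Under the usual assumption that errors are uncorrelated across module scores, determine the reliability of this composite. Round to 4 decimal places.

0.9421

Var(C) = 2²·8.3² + 3²·2.2² + 2·[6·8.3·2.2·0.82] = 319.12 + 179.678 = 498.798.
Because errors are independent across components, Cov(Tᵢ,Tⱼ) = Cov(Xᵢ,Xⱼ); the off-diagonal part of the true-score variance is the same as above.
True-score variance = [2²·8.3²·0.93 + 3²·2.2²·0.78] + 179.678 = 290.248 + 179.678 = 469.926.
Reliability = 469.926 / 498.798 = 0.9421.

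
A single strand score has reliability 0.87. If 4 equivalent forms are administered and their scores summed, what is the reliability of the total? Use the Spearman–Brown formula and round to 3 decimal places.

ρ_k = kρ / (1 + (k−1)ρ) = 4·0.87 / (1 + 3·0.87) = 3.480 / 3.610 = 0.964.

0.964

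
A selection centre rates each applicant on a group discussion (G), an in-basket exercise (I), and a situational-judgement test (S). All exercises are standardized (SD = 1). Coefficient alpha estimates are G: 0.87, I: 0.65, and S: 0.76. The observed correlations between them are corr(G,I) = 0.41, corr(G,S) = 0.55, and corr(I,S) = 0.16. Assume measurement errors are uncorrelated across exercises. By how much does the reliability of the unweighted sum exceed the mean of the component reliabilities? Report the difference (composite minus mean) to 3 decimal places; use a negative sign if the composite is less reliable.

Var(sum) = 3 + 2.24 = 5.24; true-score variance = 2.28 + 2.24 = 4.52; composite reliability = 0.8626.
Mean component reliability = 0.7600.
Difference = 0.8626 − 0.7600 = 0.103.

0.103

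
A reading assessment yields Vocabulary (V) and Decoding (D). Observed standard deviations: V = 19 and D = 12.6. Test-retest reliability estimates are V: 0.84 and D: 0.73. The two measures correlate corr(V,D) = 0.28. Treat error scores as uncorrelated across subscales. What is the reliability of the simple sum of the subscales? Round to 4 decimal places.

0.8461

Var(V+D) = 19² + 12.6² + 2·[19·12.6·0.28] = 519.76 + 134.064 = 653.824.
Because errors are independent across components, Cov(Tᵢ,Tⱼ) = Cov(Xᵢ,Xⱼ); the off-diagonal part of the true-score variance is the same as above.
True-score variance = [19²·0.84 + 12.6²·0.73] + 134.064 = 419.135 + 134.064 = 553.199.
Reliability = 553.199 / 653.824 = 0.8461.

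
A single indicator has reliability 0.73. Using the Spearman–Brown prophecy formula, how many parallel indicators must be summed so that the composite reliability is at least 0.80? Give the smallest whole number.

k ≥ ρ*(1−ρ₁)/(ρ₁(1−ρ*)) = 0.80·0.27 / (0.73·0.20) = 1.479.
Smallest integer k = 2.

2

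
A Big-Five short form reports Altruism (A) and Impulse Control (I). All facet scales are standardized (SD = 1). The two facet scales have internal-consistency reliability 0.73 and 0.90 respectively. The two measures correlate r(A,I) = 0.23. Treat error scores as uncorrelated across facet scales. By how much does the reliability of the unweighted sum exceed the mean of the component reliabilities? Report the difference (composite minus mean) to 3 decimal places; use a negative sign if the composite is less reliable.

Var(sum) = 2 + 0.46 = 2.46; true-score variance = 1.63 + 0.46 = 2.09; composite reliability = 0.8496.
Mean component reliability = 0.8150.
Difference = 0.8496 − 0.8150 = 0.035.

0.035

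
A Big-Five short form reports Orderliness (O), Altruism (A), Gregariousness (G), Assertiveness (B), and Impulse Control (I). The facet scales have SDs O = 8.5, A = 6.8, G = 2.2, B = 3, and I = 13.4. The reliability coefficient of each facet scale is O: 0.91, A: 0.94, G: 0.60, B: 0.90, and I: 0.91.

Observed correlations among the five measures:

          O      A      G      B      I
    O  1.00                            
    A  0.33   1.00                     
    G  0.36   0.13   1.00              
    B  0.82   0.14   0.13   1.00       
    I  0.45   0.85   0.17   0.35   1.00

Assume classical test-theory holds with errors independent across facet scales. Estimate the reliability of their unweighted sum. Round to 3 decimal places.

Var(O+A+G+B+I) = 8.5² + 6.8² + 2.2² + 3² + 13.4² + 2·[8.5·6.8·0.33 + 8.5·2.2·0.36 + 8.5·3·0.82 + 8.5·13.4·0.45 + 6.8·2.2·0.13 + 6.8·3·0.14 + 6.8·13.4·0.85 + 2.2·3·0.13 + 2.2·13.4·0.17 + 3·13.4·0.35] = 311.89 + 400.327 = 712.217.
Because errors are independent across components, Cov(Tᵢ,Tⱼ) = Cov(Xᵢ,Xⱼ); the off-diagonal part of the true-score variance is the same as above.
True-score variance = [8.5²·0.91 + 6.8²·0.94 + 2.2²·0.60 + 3²·0.90 + 13.4²·0.91] + 400.327 = 283.617 + 400.327 = 683.943.
Reliability = 683.943 / 712.217 = 0.960.

0.960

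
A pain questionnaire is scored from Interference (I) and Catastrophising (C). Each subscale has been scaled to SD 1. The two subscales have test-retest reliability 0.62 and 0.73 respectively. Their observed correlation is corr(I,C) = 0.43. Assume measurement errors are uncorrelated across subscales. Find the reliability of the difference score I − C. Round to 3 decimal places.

0.430

Var(I−C) = 1 + 1 − 2·0.43 = 2 − 0.86 = 1.14.
With uncorrelated errors the cross-covariances are all true-score covariance, so they carry over unchanged; only the diagonal terms shrink to ρᵢσᵢ².
True-score variance = [0.62 + 0.73] − 0.86 = 1.35 − 0.86 = 0.49.
Reliability = 0.49 / 1.14 = 0.430.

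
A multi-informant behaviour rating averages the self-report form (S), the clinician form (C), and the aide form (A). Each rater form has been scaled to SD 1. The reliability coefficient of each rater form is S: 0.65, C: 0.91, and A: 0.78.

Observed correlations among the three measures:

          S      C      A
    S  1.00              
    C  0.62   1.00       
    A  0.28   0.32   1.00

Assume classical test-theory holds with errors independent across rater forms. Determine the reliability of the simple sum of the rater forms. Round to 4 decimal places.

0.8787

Var(S+C+A) = 3 + 2·[0.62 + 0.28 + 0.32] = 3 + 2.44 = 5.44.
Under uncorrelated errors the observed covariances equal the true-score covariances, so only the own-variance terms attenuate.
True-score variance = [0.65 + 0.91 + 0.78] + 2.44 = 2.34 + 2.44 = 4.78.
Reliability = 4.78 / 5.44 = 0.8787.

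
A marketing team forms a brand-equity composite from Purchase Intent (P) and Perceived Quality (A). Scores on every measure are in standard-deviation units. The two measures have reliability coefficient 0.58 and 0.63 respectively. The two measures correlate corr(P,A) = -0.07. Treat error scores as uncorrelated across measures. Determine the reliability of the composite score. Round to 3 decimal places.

0.575

Var(P+A) = 2 + 2·[(-0.07)] = 2 − 0.14 = 1.86.
With uncorrelated errors the cross-covariances are all true-score covariance, so they carry over unchanged; only the diagonal terms shrink to ρᵢσᵢ².
True-score variance = [0.58 + 0.63] − 0.14 = 1.21 − 0.14 = 1.07.
Reliability = 1.07 / 1.86 = 0.575.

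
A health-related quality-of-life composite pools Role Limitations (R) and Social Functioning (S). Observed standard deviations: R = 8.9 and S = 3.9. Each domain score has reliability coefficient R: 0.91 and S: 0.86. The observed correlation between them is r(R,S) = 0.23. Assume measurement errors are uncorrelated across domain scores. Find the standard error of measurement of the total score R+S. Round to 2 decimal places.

Var(total) = 94.42 + 15.9666 = 110.387.
True-score variance = 85.1617 + 15.9666 = 101.128, so reliability = 0.9161.
Error variance = 110.387 − 101.128 = 9.2583; SEM = √9.2583 = 3.04.

3.04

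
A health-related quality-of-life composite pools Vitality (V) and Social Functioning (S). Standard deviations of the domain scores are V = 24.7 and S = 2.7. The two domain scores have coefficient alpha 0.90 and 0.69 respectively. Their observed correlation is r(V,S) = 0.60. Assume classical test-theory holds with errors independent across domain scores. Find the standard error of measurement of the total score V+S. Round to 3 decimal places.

7.954

Var(total) = 617.38 + 80.028 = 697.408.
True-score variance = 554.111 + 80.028 = 634.139, so reliability = 0.9093.
Error variance = 697.408 − 634.139 = 63.2689; SEM = √63.2689 = 7.954.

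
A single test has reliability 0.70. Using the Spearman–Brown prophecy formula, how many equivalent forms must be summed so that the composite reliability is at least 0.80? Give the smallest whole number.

2

k ≥ ρ*(1−ρ₁)/(ρ₁(1−ρ*)) = 0.80·0.30 / (0.70·0.20) = 1.714.
Smallest integer k = 2.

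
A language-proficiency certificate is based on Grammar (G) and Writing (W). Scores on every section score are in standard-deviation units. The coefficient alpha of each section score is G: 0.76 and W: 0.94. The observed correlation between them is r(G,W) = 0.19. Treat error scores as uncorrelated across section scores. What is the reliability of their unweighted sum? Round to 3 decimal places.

0.874

Var(G+W) = 2 + 2·[0.19] = 2 + 0.38 = 2.38.
Under uncorrelated errors the observed covariances equal the true-score covariances, so only the own-variance terms attenuate.
True-score variance = [0.76 + 0.94] + 0.38 = 1.7 + 0.38 = 2.08.
Reliability = 2.08 / 2.38 = 0.874.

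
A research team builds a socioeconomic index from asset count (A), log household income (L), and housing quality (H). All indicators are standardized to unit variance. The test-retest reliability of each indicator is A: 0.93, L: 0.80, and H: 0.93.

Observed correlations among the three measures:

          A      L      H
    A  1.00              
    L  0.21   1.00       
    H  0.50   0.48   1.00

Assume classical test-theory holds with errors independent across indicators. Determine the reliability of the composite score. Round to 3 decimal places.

Var(A+L+H) = 3 + 2·[0.21 + 0.50 + 0.48] = 3 + 2.38 = 5.38.
Because errors are independent across components, Cov(Tᵢ,Tⱼ) = Cov(Xᵢ,Xⱼ); the off-diagonal part of the true-score variance is the same as above.
True-score variance = [0.93 + 0.80 + 0.93] + 2.38 = 2.66 + 2.38 = 5.04.
Reliability = 5.04 / 5.38 = 0.937.

0.937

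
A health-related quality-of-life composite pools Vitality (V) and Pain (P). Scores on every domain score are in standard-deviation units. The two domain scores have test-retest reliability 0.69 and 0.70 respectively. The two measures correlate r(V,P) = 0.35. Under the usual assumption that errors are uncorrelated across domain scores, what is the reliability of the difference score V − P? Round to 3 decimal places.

0.531

Var(V−P) = 1 + 1 − 2·0.35 = 2 − 0.7 = 1.3.
Because errors are independent across components, Cov(Tᵢ,Tⱼ) = Cov(Xᵢ,Xⱼ); the off-diagonal part of the true-score variance is the same as above.
True-score variance = [0.69 + 0.70] − 0.7 = 1.39 − 0.7 = 0.69.
Reliability = 0.69 / 1.3 = 0.531.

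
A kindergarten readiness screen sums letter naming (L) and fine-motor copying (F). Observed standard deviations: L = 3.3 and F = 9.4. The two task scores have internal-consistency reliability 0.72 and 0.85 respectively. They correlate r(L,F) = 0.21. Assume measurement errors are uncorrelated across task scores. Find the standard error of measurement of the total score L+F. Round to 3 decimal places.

Var(total) = 99.25 + 13.0284 = 112.278.
True-score variance = 82.9468 + 13.0284 = 95.9752, so reliability = 0.8548.
Error variance = 112.278 − 95.9752 = 16.3032; SEM = √16.3032 = 4.038.

4.038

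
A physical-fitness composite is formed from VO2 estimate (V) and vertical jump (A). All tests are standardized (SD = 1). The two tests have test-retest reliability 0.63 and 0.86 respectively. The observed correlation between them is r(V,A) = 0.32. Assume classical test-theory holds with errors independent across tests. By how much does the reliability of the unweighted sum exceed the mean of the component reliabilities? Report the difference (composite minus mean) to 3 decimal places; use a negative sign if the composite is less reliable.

0.062

Var(sum) = 2 + 0.64 = 2.64; true-score variance = 1.49 + 0.64 = 2.13; composite reliability = 0.8068.
Mean component reliability = 0.7450.
Difference = 0.8068 − 0.7450 = 0.062.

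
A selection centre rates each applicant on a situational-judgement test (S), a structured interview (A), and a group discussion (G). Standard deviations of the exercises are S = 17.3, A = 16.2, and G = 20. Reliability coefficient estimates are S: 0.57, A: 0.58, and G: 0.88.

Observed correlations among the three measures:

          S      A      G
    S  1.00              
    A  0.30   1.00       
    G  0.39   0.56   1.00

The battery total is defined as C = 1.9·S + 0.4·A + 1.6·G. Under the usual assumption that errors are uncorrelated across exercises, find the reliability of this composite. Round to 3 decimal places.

Var(C) = 1.9²·17.3² + 0.4²·16.2² + 1.6²·20² + 2·[0.76·17.3·16.2·0.30 + 3.04·17.3·20·0.39 + 0.64·16.2·20·0.56] = 2146.43 + 1180.48 = 3326.9.
Under uncorrelated errors the observed covariances equal the true-score covariances, so only the own-variance terms attenuate.
True-score variance = [1.9²·17.3²·0.57 + 0.4²·16.2²·0.58 + 1.6²·20²·0.88] + 1180.48 = 1541.32 + 1180.48 = 2721.8.
Reliability = 2721.8 / 3326.9 = 0.818.

0.818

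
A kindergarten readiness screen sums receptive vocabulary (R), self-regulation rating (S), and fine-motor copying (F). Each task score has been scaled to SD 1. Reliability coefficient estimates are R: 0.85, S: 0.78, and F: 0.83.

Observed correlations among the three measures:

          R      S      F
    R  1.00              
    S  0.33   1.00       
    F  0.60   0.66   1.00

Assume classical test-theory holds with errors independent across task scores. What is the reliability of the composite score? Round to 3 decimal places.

Var(R+S+F) = 3 + 2·[0.33 + 0.60 + 0.66] = 3 + 3.18 = 6.18.
With uncorrelated errors the cross-covariances are all true-score covariance, so they carry over unchanged; only the diagonal terms shrink to ρᵢσᵢ².
True-score variance = [0.85 + 0.78 + 0.83] + 3.18 = 2.46 + 3.18 = 5.64.
Reliability = 5.64 / 6.18 = 0.913.

0.913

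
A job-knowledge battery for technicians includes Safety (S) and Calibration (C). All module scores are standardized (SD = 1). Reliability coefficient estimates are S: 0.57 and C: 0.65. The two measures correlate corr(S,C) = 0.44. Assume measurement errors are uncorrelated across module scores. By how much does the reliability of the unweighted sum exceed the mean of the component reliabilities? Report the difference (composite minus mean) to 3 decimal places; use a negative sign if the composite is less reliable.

0.119

Var(sum) = 2 + 0.88 = 2.88; true-score variance = 1.22 + 0.88 = 2.1; composite reliability = 0.7292.
Mean component reliability = 0.6100.
Difference = 0.7292 − 0.6100 = 0.119.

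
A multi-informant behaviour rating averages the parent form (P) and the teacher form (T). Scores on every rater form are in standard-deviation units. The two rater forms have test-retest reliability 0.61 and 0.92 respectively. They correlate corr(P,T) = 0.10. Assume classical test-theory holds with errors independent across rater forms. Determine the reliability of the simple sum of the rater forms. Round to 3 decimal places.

0.786

Var(P+T) = 2 + 2·[0.10] = 2 + 0.2 = 2.2.
Because errors are independent across components, Cov(Tᵢ,Tⱼ) = Cov(Xᵢ,Xⱼ); the off-diagonal part of the true-score variance is the same as above.
True-score variance = [0.61 + 0.92] + 0.2 = 1.53 + 0.2 = 1.73.
Reliability = 1.73 / 2.2 = 0.786.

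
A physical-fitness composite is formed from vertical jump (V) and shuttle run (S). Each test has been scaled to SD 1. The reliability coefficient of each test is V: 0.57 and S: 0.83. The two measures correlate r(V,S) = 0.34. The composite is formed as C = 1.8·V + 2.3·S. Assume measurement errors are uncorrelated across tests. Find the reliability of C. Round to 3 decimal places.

Var(C) = 1.8² + 2.3² + 2·[4.14·0.34] = 8.53 + 2.8152 = 11.3452.
Because errors are independent across components, Cov(Tᵢ,Tⱼ) = Cov(Xᵢ,Xⱼ); the off-diagonal part of the true-score variance is the same as above.
True-score variance = [1.8²·0.57 + 2.3²·0.83] + 2.8152 = 6.2375 + 2.8152 = 9.0527.
Reliability = 9.0527 / 11.3452 = 0.798.

0.798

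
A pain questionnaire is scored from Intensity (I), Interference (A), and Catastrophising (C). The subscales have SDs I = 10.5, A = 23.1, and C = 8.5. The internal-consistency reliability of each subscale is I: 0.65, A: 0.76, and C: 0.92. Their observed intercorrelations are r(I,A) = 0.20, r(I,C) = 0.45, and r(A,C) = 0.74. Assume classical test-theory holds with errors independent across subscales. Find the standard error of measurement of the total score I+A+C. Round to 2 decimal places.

Var(total) = 716.11 + 467.943 = 1184.05.
True-score variance = 543.676 + 467.943 = 1011.62, so reliability = 0.8544.
Error variance = 1184.05 − 1011.62 = 172.434; SEM = √172.434 = 13.13.

13.13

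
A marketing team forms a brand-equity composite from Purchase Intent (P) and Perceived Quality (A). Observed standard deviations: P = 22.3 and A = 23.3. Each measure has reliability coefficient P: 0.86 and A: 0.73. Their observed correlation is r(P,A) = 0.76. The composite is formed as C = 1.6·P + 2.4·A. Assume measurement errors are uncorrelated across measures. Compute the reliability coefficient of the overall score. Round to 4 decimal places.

0.8624

Var(C) = 1.6²·22.3² + 2.4²·23.3² + 2·[3.84·22.3·23.3·0.76] = 4400.11 + 3032.74 = 7432.85.
With uncorrelated errors the cross-covariances are all true-score covariance, so they carry over unchanged; only the diagonal terms shrink to ρᵢσᵢ².
True-score variance = [1.6²·22.3²·0.86 + 2.4²·23.3²·0.73] + 3032.74 = 3377.58 + 3032.74 = 6410.32.
Reliability = 6410.32 / 7432.85 = 0.8624.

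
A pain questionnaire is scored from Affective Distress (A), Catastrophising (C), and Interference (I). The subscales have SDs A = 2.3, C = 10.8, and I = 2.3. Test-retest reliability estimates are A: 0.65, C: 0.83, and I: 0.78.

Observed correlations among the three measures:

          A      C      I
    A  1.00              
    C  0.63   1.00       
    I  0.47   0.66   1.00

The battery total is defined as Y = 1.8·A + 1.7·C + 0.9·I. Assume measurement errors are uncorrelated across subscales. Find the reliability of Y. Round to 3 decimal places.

0.875

Var(Y) = 1.8²·2.3² + 1.7²·10.8² + 0.9²·2.3² + 2·[3.06·2.3·10.8·0.63 + 1.62·2.3·2.3·0.47 + 1.53·10.8·2.3·0.66] = 358.514 + 153.996 = 512.51.
With uncorrelated errors the cross-covariances are all true-score covariance, so they carry over unchanged; only the diagonal terms shrink to ρᵢσᵢ².
True-score variance = [1.8²·2.3²·0.65 + 1.7²·10.8²·0.83 + 0.9²·2.3²·0.78] + 153.996 = 294.267 + 153.996 = 448.263.
Reliability = 448.263 / 512.51 = 0.875.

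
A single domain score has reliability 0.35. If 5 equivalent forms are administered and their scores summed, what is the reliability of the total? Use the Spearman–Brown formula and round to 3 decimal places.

0.729

ρ_k = kρ / (1 + (k−1)ρ) = 5·0.35 / (1 + 4·0.35) = 1.750 / 2.400 = 0.729.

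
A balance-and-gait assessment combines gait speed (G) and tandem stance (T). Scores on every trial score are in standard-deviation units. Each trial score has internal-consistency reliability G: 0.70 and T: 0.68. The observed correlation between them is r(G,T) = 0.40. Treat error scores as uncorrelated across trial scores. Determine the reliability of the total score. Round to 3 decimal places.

0.779

Var(G+T) = 2 + 2·[0.40] = 2 + 0.8 = 2.8.
With uncorrelated errors the cross-covariances are all true-score covariance, so they carry over unchanged; only the diagonal terms shrink to ρᵢσᵢ².
True-score variance = [0.70 + 0.68] + 0.8 = 1.38 + 0.8 = 2.18.
Reliability = 2.18 / 2.8 = 0.779.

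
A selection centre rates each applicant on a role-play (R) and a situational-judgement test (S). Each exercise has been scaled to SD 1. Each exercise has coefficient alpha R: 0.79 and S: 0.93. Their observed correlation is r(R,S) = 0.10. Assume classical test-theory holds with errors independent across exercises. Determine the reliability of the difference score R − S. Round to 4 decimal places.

0.8444

Var(R−S) = 1 + 1 − 2·0.10 = 2 − 0.2 = 1.8.
Under uncorrelated errors the observed covariances equal the true-score covariances, so only the own-variance terms attenuate.
True-score variance = [0.79 + 0.93] − 0.2 = 1.72 − 0.2 = 1.52.
Reliability = 1.52 / 1.8 = 0.8444.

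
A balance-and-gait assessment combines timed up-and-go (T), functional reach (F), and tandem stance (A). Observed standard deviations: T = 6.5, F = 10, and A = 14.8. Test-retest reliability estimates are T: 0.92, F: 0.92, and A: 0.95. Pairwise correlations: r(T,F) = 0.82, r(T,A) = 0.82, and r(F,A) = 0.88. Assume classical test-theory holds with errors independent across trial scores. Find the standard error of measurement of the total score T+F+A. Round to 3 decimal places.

4.726

Var(total) = 361.29 + 524.848 = 886.138.
True-score variance = 338.958 + 524.848 = 863.806, so reliability = 0.9748.
Error variance = 886.138 − 863.806 = 22.332; SEM = √22.332 = 4.726.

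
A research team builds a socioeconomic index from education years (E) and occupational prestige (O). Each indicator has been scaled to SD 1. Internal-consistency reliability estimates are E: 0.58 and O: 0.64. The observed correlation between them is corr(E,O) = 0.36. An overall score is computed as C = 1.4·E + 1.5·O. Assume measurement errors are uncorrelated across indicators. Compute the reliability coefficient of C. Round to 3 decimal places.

0.715

Var(C) = 1.4² + 1.5² + 2·[2.1·0.36] = 4.21 + 1.512 = 5.722.
Because errors are independent across components, Cov(Tᵢ,Tⱼ) = Cov(Xᵢ,Xⱼ); the off-diagonal part of the true-score variance is the same as above.
True-score variance = [1.4²·0.58 + 1.5²·0.64] + 1.512 = 2.5768 + 1.512 = 4.0888.
Reliability = 4.0888 / 5.722 = 0.715.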